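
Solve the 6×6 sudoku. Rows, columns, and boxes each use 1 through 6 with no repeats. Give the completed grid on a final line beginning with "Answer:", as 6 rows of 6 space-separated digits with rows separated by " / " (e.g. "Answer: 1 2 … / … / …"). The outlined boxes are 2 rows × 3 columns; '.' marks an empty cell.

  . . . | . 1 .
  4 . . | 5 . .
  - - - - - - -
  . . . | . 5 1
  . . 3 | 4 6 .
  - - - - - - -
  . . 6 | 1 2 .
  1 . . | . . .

Step 1. [r4c6∈{2}] r4c6 is down to just 2 ⇒ r4c6=2.
Step 2. [r6c5∈{3,4}] r6c5 is the only open cell in col 5 admitting 4, so r6c5=4.
Step 3. [r1c4∈{2,3,6}] 2 has one home in col 4: r1c4, so r1c4=2.
Step 4. [r3c1∈{2,6}] r3c1 is the only open cell in col 1 admitting 2, so r3c1=2.
Step 5. [r1c1∈{3,5,6}] r1c1 is the only open cell in col 1 admitting 6 ⇒ r1c1=6.
Step 6. [r5c1∈{3,5}] 3 has one home in col 1: r5c1 ⇒ r5c1=3.
Step 7. [r2c5∈{3}] nothing but 3 survives at r2c5. So r2c5=3.
Step 8. [r6c6∈{3,5,6}] 3 has one home in col 6: r6c6 ⇒ r6c6=3.
Step 9. [r4c2∈{1,5}] in row 4, 1 fits only at r4c2, so r4c2=1.
Step 10. [r1c3∈{5}] r1c3's peers cover all but 5. So r1c3=5.
Step 11. [r2c2∈{2}] only 2 remains possible at r2c2, so r2c2=2.
Step 12. [r5c2∈{4,5}] 4 has one home in row 5: r5c2. So r5c2=4.
Step 13. [r3c3∈{4}] r3c3 has the single candidate 4. So r3c3=4.
Step 14. [r3c2∈{6}] r3c2 is down to just 6, so r3c2=6.
Step 15. [r2c6∈{6}] r2c6 is down to just 6, so r2c6=6.
Step 16. [r5c6∈{5}] r5c6's peers cover all but 5, so r5c6=5.
Step 17. [r1c6∈{4}] only 4 remains possible at r1c6, so r1c6=4.
Step 18. [r6c3∈{2}] r6c3's peers cover all but 2, so r6c3=2.
Step 19. [r6c4∈{6}] nothing but 6 survives at r6c4, so r6c4=6.
Step 20. [r3c4∈{3}] nothing but 3 survives at r3c4, so r3c4=3.
Step 21. [r1c2∈{3}] r1c2 has the single candidate 3 ⇒ r1c2=3.
Step 22. [r4c1∈{5}] only 5 remains possible at r4c1, so r4c1=5.
Step 23. [r2c3∈{1}] r2c3 has the single candidate 1, so r2c3=1.
Step 24. [r6c2∈{5}] only 5 remains possible at r6c2 ⇒ r6c2=5.

Answer: 6 3 5 2 1 4 / 4 2 1 5 3 6 / 2 6 4 3 5 1 / 5 1 3 4 6 2 / 3 4 6 1 2 5 / 1 5 2 6 4 3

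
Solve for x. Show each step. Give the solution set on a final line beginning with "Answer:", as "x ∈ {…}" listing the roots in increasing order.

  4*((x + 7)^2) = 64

Step 1. [4*((x + 7)^2) = 64] 4·(inner) — divide through by 4. So div: (x + 7)^2 = 16.
Step 2. [(x + 7)^2 = 16] LHS squared, RHS 16 ≥ 0: apply √ (±). So sqrt: x + 7 = 4 or -4.
Step 3. [x + 7 = 4 or -4] the outer +7 inverts by subtracting 7, so sub: x = -3 or -11.

Answer: x ∈ {-11, -3}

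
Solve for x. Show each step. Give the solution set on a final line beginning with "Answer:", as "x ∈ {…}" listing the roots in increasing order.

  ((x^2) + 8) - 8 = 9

Step 1. [((x^2) + 8) - 8 = 9] add 8: x sits inside (… - 8), so sub: (x^2) + 8 = 17.
Step 2. [(x^2) + 8 = 17] 8 comes off first (subtract 8), so sub: x^2 = 9.
Step 3. [x^2 = 9] LHS squared, RHS 9 ≥ 0: apply √ (±) ⇒ sqrt: x = 3 or -3.

Answer: x ∈ {-3, 3}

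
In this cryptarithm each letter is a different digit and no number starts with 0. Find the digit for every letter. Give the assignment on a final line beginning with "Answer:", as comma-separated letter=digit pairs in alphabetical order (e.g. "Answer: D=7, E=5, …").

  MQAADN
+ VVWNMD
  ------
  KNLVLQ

Step 1. [col 1: N + D ≡ Q (mod 10)] N=5 is one option consistent with column 1 (N + D ≡ Q (mod 10), carry-in 0) — take it ⇒ N=5.
Step 2. [col 1: N + D ≡ Q (mod 10)] Q=2 is one option consistent with column 1 (N + D ≡ Q (mod 10), carry-in 0) — take it, so Q=2.
Step 3. [col 1: N + D ≡ Q (mod 10)] from column 1 (N=5, Q=2, carry-in 0, digits 2,5 already taken and all letters distinct): D must equal 7 ⇒ D=7.
Step 4. [col 2: D + M ≡ L (mod 10)] column 2 (D + M ≡ L (mod 10), carry-in 1) doesn't pin M yet; pick M=1 and continue, so M=1.
Step 5. [col 2: D + M ≡ L (mod 10)] in column 2 we have D+M≡L with carry-in 1; given D=7, M=1 and digits 1,2,5,7 already taken and all letters distinct, that pins L to 9, so L=9.
Step 6. [col 3: A + N ≡ V (mod 10)] A=8 is one option consistent with column 3 (A + N ≡ V (mod 10), carry-in 0) — take it ⇒ A=8.
Step 7. [col 3: A + N ≡ V (mod 10)] from column 3 (A=8, N=5, carry-in 0, digits 1,2,5,7,8,9 already taken and all letters distinct): V must equal 3. So V=3.
Step 8. [col 4: A + W ≡ L (mod 10)] from column 4 (A=8, L=9, carry-in 1, digits 1,2,3,5,7,8,9 already taken and all letters distinct): W must equal 0 ⇒ W=0.
Step 9. [col 6: M + V ≡ K (mod 10)] from column 6 (M=1, V=3, carry-in 0, digits 0,1,2,3,5,7,8,9 already taken and all letters distinct): K must equal 4 ⇒ K=4.

Answer: A=8, D=7, K=4, L=9, M=1, N=5, Q=2, V=3, W=0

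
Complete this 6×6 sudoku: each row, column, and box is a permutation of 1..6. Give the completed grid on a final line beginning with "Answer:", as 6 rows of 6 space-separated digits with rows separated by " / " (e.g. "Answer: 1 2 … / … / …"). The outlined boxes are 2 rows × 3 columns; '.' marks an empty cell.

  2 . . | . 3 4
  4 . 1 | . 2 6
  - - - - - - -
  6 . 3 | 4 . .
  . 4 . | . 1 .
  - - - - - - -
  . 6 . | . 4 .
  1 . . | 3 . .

Step 1. [r4c1∈{5}] r4c1 has the single candidate 5, so r4c1=5.
Step 2. [r4c3∈{2}] r4c3 has the single candidate 2. So r4c3=2.
Step 3. [r5c3∈{5}] r5c3's peers cover all but 5 ⇒ r5c3=5.
Step 4. [r3c6∈{2,5}] r3c6 is the only open cell in row 3 admitting 2 ⇒ r3c6=2.
Step 5. [r1c4∈{1,5}] r1c4 is the only open cell in row 1 admitting 1, so r1c4=1.
Step 6. [r2c4∈{5}] only 5 remains possible at r2c4. So r2c4=5.
Step 7. [r3c5∈{5}] r3c5 has the single candidate 5. So r3c5=5.
Step 8. [r1c3∈{6}] r1c3 is down to just 6. So r1c3=6.
Step 9. [r2c2∈{3}] r2c2 is down to just 3. So r2c2=3.
Step 10. [r6c6∈{5}] only 5 remains possible at r6c6, so r6c6=5.
Step 11. [r1c2∈{5}] nothing but 5 survives at r1c2. So r1c2=5.
Step 12. [r5c6∈{1}] r5c6 has the single candidate 1. So r5c6=1.
Step 13. [r5c4∈{2}] only 2 remains possible at r5c4, so r5c4=2.
Step 14. [r3c2∈{1}] nothing but 1 survives at r3c2 ⇒ r3c2=1.
Step 15. [r4c6∈{3}] r4c6's peers cover all but 3 ⇒ r4c6=3.
Step 16. [r6c5∈{6}] r6c5's peers cover all but 6 ⇒ r6c5=6.
Step 17. [r6c2∈{2}] only 2 remains possible at r6c2 ⇒ r6c2=2.
Step 18. [r5c1∈{3}] r5c1 is down to just 3. So r5c1=3.
Step 19. [r6c3∈{4}] nothing but 4 survives at r6c3, so r6c3=4.
Step 20. [r4c4∈{6}] nothing but 6 survives at r4c4 ⇒ r4c4=6.

Answer: 2 5 6 1 3 4 / 4 3 1 5 2 6 / 6 1 3 4 5 2 / 5 4 2 6 1 3 / 3 6 5 2 4 1 / 1 2 4 3 6 5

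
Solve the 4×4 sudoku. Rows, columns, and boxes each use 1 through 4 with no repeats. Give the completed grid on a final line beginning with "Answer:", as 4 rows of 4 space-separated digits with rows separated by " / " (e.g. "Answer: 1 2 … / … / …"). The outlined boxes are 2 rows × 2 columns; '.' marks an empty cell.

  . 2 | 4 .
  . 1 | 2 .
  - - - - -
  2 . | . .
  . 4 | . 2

Step 1. [r3c2∈{3}] nothing but 3 survives at r3c2, so r3c2=3.
Step 2. [r1c1∈{3}] nothing but 3 survives at r1c1, so r1c1=3.
Step 3. [r3c3∈{1}] r3c3's peers cover all but 1 ⇒ r3c3=1.
Step 4. [r2c1∈{4}] r2c1's peers cover all but 4. So r2c1=4.
Step 5. [r1c4∈{1}] r1c4 is down to just 1 ⇒ r1c4=1.
Step 6. [r2c4∈{3}] r2c4 is down to just 3 ⇒ r2c4=3.
Step 7. [r4c3∈{3}] nothing but 3 survives at r4c3, so r4c3=3.
Step 8. [r3c4∈{4}] nothing but 4 survives at r3c4, so r3c4=4.
Step 9. [r4c1∈{1}] r4c1's peers cover all but 1, so r4c1=1.

Answer: 3 2 4 1 / 4 1 2 3 / 2 3 1 4 / 1 4 3 2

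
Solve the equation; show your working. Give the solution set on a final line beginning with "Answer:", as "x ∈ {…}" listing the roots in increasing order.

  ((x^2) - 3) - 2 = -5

Step 1. [((x^2) - 3) - 2 = -5] the outer -2 inverts by adding 2 ⇒ sub: (x^2) - 3 = -3.
Step 2. [(x^2) - 3 = -3] 3 comes off first (add 3) ⇒ sub: x^2 = 0.
Step 3. [x^2 = 0] LHS squared, RHS 0 ≥ 0: apply √ (±). So sqrt: x = 0.

Answer: x ∈ {0}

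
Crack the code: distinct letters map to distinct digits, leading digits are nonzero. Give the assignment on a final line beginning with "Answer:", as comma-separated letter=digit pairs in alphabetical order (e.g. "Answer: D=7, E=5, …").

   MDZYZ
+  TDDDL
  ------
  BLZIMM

Step 1. [col 1: Z + L ≡ M (mod 10)] Z=6 is one option consistent with column 1 (Z + L ≡ M (mod 10), carry-in 0) — take it, so Z=6.
Step 2. [col 1: Z + L ≡ M (mod 10)] column 1 (Z + L ≡ M (mod 10), carry-in 0) doesn't pin L yet; pick L=2 and continue ⇒ L=2.
Step 3. [col 1: Z + L ≡ M (mod 10)] in column 1 we have Z+L≡M with carry-in 0; given Z=6, L=2 and digits 2,6 already taken and all letters distinct, that pins M to 8 ⇒ M=8.
Step 4. [B] adding two 5-digit numbers gives at most 5+1 digits, and here it does — B is that final carry and must be 1, so B=1.
Step 5. [col 2: Y + D ≡ M (mod 10)] several values work for D in column 2 (Y + D ≡ M (mod 10), carry-in 0); try D=3, so D=3.
Step 6. [col 2: Y + D ≡ M (mod 10)] column 2 reads Y+D+carry(0)=M with D=3, M=8; with digits 1,2,3,6,8 already taken and all letters distinct, the only value for Y is 5. So Y=5.
Step 7. [col 3: Z + D ≡ I (mod 10)] in column 3 we have Z+D≡I with carry-in 0; given Z=6, D=3 and digits 1,2,3,5,6,8 already taken and all letters distinct, that pins I to 9 ⇒ I=9.
Step 8. [col 5: M + T ≡ L (mod 10)] column 5 reads M+T+carry(0)=L with M=8, L=2; with digits 1,2,3,5,6,8,9 already taken and all letters distinct, the only value for T is 4. So T=4.

Answer: B=1, D=3, I=9, L=2, M=8, T=4, Y=5, Z=6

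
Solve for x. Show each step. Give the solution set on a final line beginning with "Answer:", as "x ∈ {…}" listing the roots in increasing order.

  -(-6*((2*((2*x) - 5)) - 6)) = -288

Step 1. [-(-6*((2*((2*x) - 5)) - 6)) = -288] leading − — multiply by −1, so neg: -6*((2*((2*x) - 5)) - 6) = 288.
Step 2. [-6*((2*((2*x) - 5)) - 6) = 288] -6·(inner) — divide through by -6. So div: (2*((2*x) - 5)) - 6 = -48.
Step 3. [(2*((2*x) - 5)) - 6 = -48] 6 comes off first (add 6). So sub: 2*((2*x) - 5) = -42.
Step 4. [2*((2*x) - 5) = -42] divide by the outer 2 ⇒ div: (2*x) - 5 = -21.
Step 5. [(2*x) - 5 = -21] the outer -5 inverts by adding 5, so sub: 2*x = -16.
Step 6. [2*x = -16] LHS = 2·(…); ÷2 both sides ⇒ div: x = -8.

Answer: x ∈ {-8}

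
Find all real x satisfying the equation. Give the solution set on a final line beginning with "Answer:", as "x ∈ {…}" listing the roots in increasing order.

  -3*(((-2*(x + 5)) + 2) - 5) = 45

Step 1. [-3*(((-2*(x + 5)) + 2) - 5) = 45] divide by the outer -3, so div: ((-2*(x + 5)) + 2) - 5 = -15.
Step 2. [((-2*(x + 5)) + 2) - 5 = -15] peel the -5: add 5 from each side ⇒ sub: (-2*(x + 5)) + 2 = -10.
Step 3. [(-2*(x + 5)) + 2 = -10] common factor -2 (LHS and -10) — divide through. So factor: (x + 5) - 1 = 5.
Step 4. [(x + 5) - 1 = 5] 1 comes off first (add 1) ⇒ sub: x + 5 = 6.
Step 5. [x + 5 = 6] the outer +5 inverts by subtracting 5, so sub: x = 1.

Answer: x ∈ {1}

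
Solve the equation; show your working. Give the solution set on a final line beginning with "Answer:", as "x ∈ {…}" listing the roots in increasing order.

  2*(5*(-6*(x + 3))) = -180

Step 1. [2*(5*(-6*(x + 3))) = -180] 2 out front; divide by 2 ⇒ div: 5*(-6*(x + 3)) = -90.
Step 2. [5*(-6*(x + 3)) = -90] 5 out front; divide by 5, so div: -6*(x + 3) = -18.
Step 3. [-6*(x + 3) = -18] LHS = -6·(…); ÷-6 both sides. So div: x + 3 = 3.
Step 4. [x + 3 = 3] subtract 3: x sits inside (… + 3). So sub: x = 0.

Answer: x ∈ {0}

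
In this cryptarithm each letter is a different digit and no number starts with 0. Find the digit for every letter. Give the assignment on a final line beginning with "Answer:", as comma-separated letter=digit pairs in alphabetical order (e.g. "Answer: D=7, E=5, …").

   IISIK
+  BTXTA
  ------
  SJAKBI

Step 1. [col 1: K + A ≡ I (mod 10)] no forcing yet in column 1 (carry-in 0); A=8 is free and consistent — try it. So A=8.
Step 2. [col 1: K + A ≡ I (mod 10)] no forcing yet in column 1 (carry-in 0); I=5 is free and consistent — try it, so I=5.
Step 3. [S] the sum has 6 digits but both addends have 5; that extra leading digit S is the final carry, namely 1. So S=1.
Step 4. [col 1: K + A ≡ I (mod 10)] from column 1 (A=8, I=5, carry-in 0, digits 1,5,8 already taken and all letters distinct): K must equal 7 ⇒ K=7.
Step 5. [col 2: I + T ≡ B (mod 10)] several values work for T in column 2 (I + T ≡ B (mod 10), carry-in 1); try T=3. So T=3.
Step 6. [col 2: I + T ≡ B (mod 10)] from column 2 (I=5, T=3, carry-in 1, digits 1,3,5,7,8 already taken and all letters distinct): B must equal 9, so B=9.
Step 7. [col 3: S + X ≡ K (mod 10)] column 3: given S=1, K=7, carry-in 0, and digits 1,3,5,7,8,9 already taken and all letters distinct, S+X≡K (mod 10) forces X=6. So X=6.
Step 8. [col 5: I + B ≡ J (mod 10)] column 5 reads I+B+carry(0)=J with I=5, B=9; with digits 1,3,5,6,7,8,9 already taken and all letters distinct, the only value for J is 4, so J=4.

Answer: A=8, B=9, I=5, J=4, K=7, S=1, T=3, X=6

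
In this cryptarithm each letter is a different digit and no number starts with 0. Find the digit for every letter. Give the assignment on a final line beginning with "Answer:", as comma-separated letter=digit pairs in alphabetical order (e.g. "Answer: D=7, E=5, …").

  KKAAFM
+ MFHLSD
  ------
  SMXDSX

Step 1. [col 1: M + D ≡ X (mod 10)] no forcing yet in column 1 (carry-in 0); D=1 is free and consistent — try it. So D=1.
Step 2. [col 1: M + D ≡ X (mod 10)] X=6 is one option consistent with column 1 (M + D ≡ X (mod 10), carry-in 0) — take it ⇒ X=6.
Step 3. [col 1: M + D ≡ X (mod 10)] in column 1 we have M+D≡X with carry-in 0; given D=1, X=6 and digits 1,6 already taken and all letters distinct, that pins M to 5, so M=5.
Step 4. [col 2: F + S ≡ S (mod 10)] column 2: given nothing yet, carry-in 0, and digits 1,5,6 already taken and all letters distinct, F+S≡S (mod 10) forces F=0, so F=0.
Step 5. [col 2: F + S ≡ S (mod 10)] several values work for S in column 2 (F + S ≡ S (mod 10), carry-in 0); try S=9. So S=9.
Step 6. [col 3: A + L ≡ D (mod 10)] several values work for L in column 3 (A + L ≡ D (mod 10), carry-in 0); try L=3. So L=3.
Step 7. [col 3: A + L ≡ D (mod 10)] in column 3 we have A+L≡D with carry-in 0; given L=3, D=1 and digits 0,1,3,5,6,9 already taken and all letters distinct, that pins A to 8. So A=8.
Step 8. [col 4: A + H ≡ X (mod 10)] in column 4 we have A+H≡X with carry-in 1; given A=8, X=6 and digits 0,1,3,5,6,8,9 already taken and all letters distinct, that pins H to 7 ⇒ H=7.
Step 9. [col 5: K + F ≡ M (mod 10)] in column 5 we have K+F≡M with carry-in 1; given F=0, M=5 and digits 0,1,3,5,6,7,8,9 already taken and all letters distinct, that pins K to 4. So K=4.

Answer: A=8, D=1, F=0, H=7, K=4, L=3, M=5, S=9, X=6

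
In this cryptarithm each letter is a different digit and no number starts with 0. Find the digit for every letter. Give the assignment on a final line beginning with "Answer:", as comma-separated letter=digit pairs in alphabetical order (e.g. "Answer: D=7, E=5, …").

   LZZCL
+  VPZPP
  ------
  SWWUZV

Step 1. [col 1: L + P ≡ V (mod 10)] several values work for P in column 1 (L + P ≡ V (mod 10), carry-in 0); try P=3. So P=3.
Step 2. [col 1: L + P ≡ V (mod 10)] column 1 (L + P ≡ V (mod 10), carry-in 0) doesn't pin V yet; pick V=7 and continue, so V=7.
Step 3. [S] S is the leading digit of a 6-digit sum of two 5-digit numbers; the final carry is exactly 1 ⇒ S=1.
Step 4. [col 1: L + P ≡ V (mod 10)] column 1 reads L+P+carry(0)=V with P=3, V=7; with digits 1,3,7 already taken and all letters distinct, the only value for L is 4 ⇒ L=4.
Step 5. [col 2: C + P ≡ Z (mod 10)] column 2 (C + P ≡ Z (mod 10), carry-in 0) doesn't pin C yet; pick C=5 and continue ⇒ C=5.
Step 6. [col 2: C + P ≡ Z (mod 10)] from column 2 (C=5, P=3, carry-in 0, digits 1,3,4,5,7 already taken and all letters distinct): Z must equal 8 ⇒ Z=8.
Step 7. [col 3: Z + Z ≡ U (mod 10)] in column 3 we have Z+Z≡U with carry-in 0; given Z=8 and digits 1,3,4,5,7,8 already taken and all letters distinct, that pins U to 6 ⇒ U=6.
Step 8. [col 4: Z + P ≡ W (mod 10)] column 4: given Z=8, P=3, carry-in 1, and digits 1,3,4,5,6,7,8 already taken and all letters distinct, Z+P≡W (mod 10) forces W=2 ⇒ W=2.

Answer: C=5, L=4, P=3, S=1, U=6, V=7, W=2, Z=8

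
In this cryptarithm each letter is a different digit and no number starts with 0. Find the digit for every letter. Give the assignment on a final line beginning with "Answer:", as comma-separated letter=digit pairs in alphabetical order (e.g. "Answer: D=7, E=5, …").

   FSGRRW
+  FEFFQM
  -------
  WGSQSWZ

Step 1. [col 1: W + M ≡ Z (mod 10)] several values work for W in column 1 (W + M ≡ Z (mod 10), carry-in 0); try W=1, so W=1.
Step 2. [col 1: W + M ≡ Z (mod 10)] no forcing yet in column 1 (carry-in 0); M=2 is free and consistent — try it ⇒ M=2.
Step 3. [col 1: W + M ≡ Z (mod 10)] column 1: given W=1, M=2, carry-in 0, and digits 1,2 already taken and all letters distinct, W+M≡Z (mod 10) forces Z=3 ⇒ Z=3.
Step 4. [col 2: R + Q ≡ W (mod 10)] Q=6 is one option consistent with column 2 (R + Q ≡ W (mod 10), carry-in 0) — take it. So Q=6.
Step 5. [col 2: R + Q ≡ W (mod 10)] in column 2 we have R+Q≡W with carry-in 0; given Q=6, W=1 and digits 1,2,3,6 already taken and all letters distinct, that pins R to 5 ⇒ R=5.
Step 6. [col 3: R + F ≡ S (mod 10)] S=4 is one option consistent with column 3 (R + F ≡ S (mod 10), carry-in 1) — take it. So S=4.
Step 7. [col 3: R + F ≡ S (mod 10)] from column 3 (R=5, S=4, carry-in 1, digits 1,2,3,4,5,6 already taken and all letters distinct): F must equal 8. So F=8.
Step 8. [col 4: G + F ≡ Q (mod 10)] column 4 reads G+F+carry(1)=Q with F=8, Q=6; with digits 1,2,3,4,5,6,8 already taken and all letters distinct, the only value for G is 7. So G=7.
Step 9. [col 5: S + E ≡ S (mod 10)] in column 5 we have S+E≡S with carry-in 1; given S=4 and digits 1,2,3,4,5,6,7,8 already taken and all letters distinct, that pins E to 9 ⇒ E=9.

Answer: E=9, F=8, G=7, M=2, Q=6, R=5, S=4, W=1, Z=3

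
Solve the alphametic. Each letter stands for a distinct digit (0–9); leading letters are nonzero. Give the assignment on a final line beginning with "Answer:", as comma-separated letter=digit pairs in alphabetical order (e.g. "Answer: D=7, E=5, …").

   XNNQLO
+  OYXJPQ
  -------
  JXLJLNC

Step 1. [col 1: O + Q ≡ C (mod 10)] O=9 is one option consistent with column 1 (O + Q ≡ C (mod 10), carry-in 0) — take it, so O=9.
Step 2. [col 1: O + Q ≡ C (mod 10)] column 1 (O + Q ≡ C (mod 10), carry-in 0) doesn't pin C yet; pick C=2 and continue ⇒ C=2.
Step 3. [col 1: O + Q ≡ C (mod 10)] column 1 reads O+Q+carry(0)=C with O=9, C=2; with digits 2,9 already taken and all letters distinct, the only value for Q is 3, so Q=3.
Step 4. [col 2: L + P ≡ N (mod 10)] no forcing yet in column 2 (carry-in 1); P=0 is free and consistent — try it, so P=0.
Step 5. [J] adding two 6-digit numbers gives at most 6+1 digits, and here it does — J is that final carry and must be 1. So J=1.
Step 6. [col 2: L + P ≡ N (mod 10)] several values work for N in column 2 (L + P ≡ N (mod 10), carry-in 1); try N=5. So N=5.
Step 7. [col 2: L + P ≡ N (mod 10)] column 2: given P=0, N=5, carry-in 1, and digits 0,1,2,3,5,9 already taken and all letters distinct, L+P≡N (mod 10) forces L=4, so L=4.
Step 8. [col 4: N + X ≡ J (mod 10)] column 4 reads N+X+carry(0)=J with N=5, J=1; with digits 0,1,2,3,4,5,9 already taken and all letters distinct, the only value for X is 6, so X=6.
Step 9. [col 5: N + Y ≡ L (mod 10)] column 5 reads N+Y+carry(1)=L with N=5, L=4; with digits 0,1,2,3,4,5,6,9 already taken and all letters distinct, the only value for Y is 8 ⇒ Y=8.

Answer: C=2, J=1, L=4, N=5, O=9, P=0, Q=3, X=6, Y=8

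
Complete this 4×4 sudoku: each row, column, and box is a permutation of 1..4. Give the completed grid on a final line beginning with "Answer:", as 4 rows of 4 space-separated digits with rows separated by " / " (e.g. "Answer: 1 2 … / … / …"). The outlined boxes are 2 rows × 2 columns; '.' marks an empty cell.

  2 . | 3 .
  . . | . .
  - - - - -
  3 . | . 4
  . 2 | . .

Step 1. [r4c3∈{1}] r4c3's peers cover all but 1, so r4c3=1.
Step 2. [r2c1∈{1,4}] col 1 places 1 nowhere but r2c1. So r2c1=1.
Step 3. [r2c3∈{2,4}] in col 3, 4 fits only at r2c3, so r2c3=4.
Step 4. [r4c1∈{4}] nothing but 4 survives at r4c1, so r4c1=4.
Step 5. [r2c4∈{2}] r2c4 has the single candidate 2 ⇒ r2c4=2.
Step 6. [r3c2∈{1}] r3c2's peers cover all but 1, so r3c2=1.
Step 7. [r1c2∈{4}] r1c2 is down to just 4, so r1c2=4.
Step 8. [r4c4∈{3}] r4c4 is down to just 3. So r4c4=3.
Step 9. [r2c2∈{3}] r2c2's peers cover all but 3. So r2c2=3.
Step 10. [r1c4∈{1}] r1c4 is down to just 1, so r1c4=1.
Step 11. [r3c3∈{2}] r3c3 is down to just 2, so r3c3=2.

Answer: 2 4 3 1 / 1 3 4 2 / 3 1 2 4 / 4 2 1 3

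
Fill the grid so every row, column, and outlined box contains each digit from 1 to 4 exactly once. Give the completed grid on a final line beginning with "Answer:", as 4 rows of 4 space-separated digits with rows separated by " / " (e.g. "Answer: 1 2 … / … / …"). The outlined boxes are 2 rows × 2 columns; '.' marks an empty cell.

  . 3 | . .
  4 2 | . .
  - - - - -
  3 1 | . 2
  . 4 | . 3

Step 1. [r2c4∈{1}] only 1 remains possible at r2c4 ⇒ r2c4=1.
Step 2. [r1c3∈{2,4}] across row 1, 2 lands solely at r1c3 ⇒ r1c3=2.
Step 3. [r3c3∈{4}] r3c3's peers cover all but 4. So r3c3=4.
Step 4. [r4c3∈{1}] r4c3 is down to just 1, so r4c3=1.
Step 5. [r2c3∈{3}] nothing but 3 survives at r2c3 ⇒ r2c3=3.
Step 6. [r1c4∈{4}] nothing but 4 survives at r1c4 ⇒ r1c4=4.
Step 7. [r1c1∈{1}] nothing but 1 survives at r1c1, so r1c1=1.
Step 8. [r4c1∈{2}] r4c1 has the single candidate 2. So r4c1=2.

Answer: 1 3 2 4 / 4 2 3 1 / 3 1 4 2 / 2 4 1 3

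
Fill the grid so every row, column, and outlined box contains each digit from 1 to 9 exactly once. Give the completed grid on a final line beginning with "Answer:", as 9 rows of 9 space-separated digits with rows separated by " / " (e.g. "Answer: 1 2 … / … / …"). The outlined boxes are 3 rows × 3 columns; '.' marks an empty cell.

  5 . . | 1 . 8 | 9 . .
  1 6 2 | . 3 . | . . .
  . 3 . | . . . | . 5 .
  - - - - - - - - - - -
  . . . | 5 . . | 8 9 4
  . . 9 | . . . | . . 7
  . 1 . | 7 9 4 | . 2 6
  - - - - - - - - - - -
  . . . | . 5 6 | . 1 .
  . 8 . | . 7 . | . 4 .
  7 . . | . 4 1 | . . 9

Step 1. [r5c8∈{3}] r5c8 has the single candidate 3. So r5c8=3.
Step 2. [r5c6∈{2}] r5c6's peers cover all but 2, so r5c6=2.
Step 3. [r3c1∈{4,8,9}] in box 1, 9 fits only at r3c1. So r3c1=9.
Step 4. [r8c9∈{2,3,5}] across col 9, 5 lands solely at r8c9 ⇒ r8c9=5.
Step 5. [r3c3∈{4,7,8}] 8 has one home in box 1: r3c3 ⇒ r3c3=8.
Step 6. [r5c5∈{1,6,8}] col 5 places 8 nowhere but r5c5. So r5c5=8.
Step 7. [r7c7∈{2,3,7}] 7 has one home in row 7: r7c7, so r7c7=7.
Step 8. [r5c4∈{6}] r5c4 is down to just 6, so r5c4=6.
Step 9. [r4c6∈{3}] r4c6's peers cover all but 3 ⇒ r4c6=3.
Step 10. [r8c6∈{9}] r8c6 has the single candidate 9, so r8c6=9.
Step 11. [r2c9∈{8}] nothing but 8 survives at r2c9. So r2c9=8.
Step 12. [r7c4∈{2,3,8}] across row 7, 8 lands solely at r7c4, so r7c4=8.
Step 13. [r8c3∈{1,3,6}] row 8 places 1 nowhere but r8c3 ⇒ r8c3=1.
Step 14. [r2c8∈{7}] only 7 remains possible at r2c8 ⇒ r2c8=7.
Step 15. [r1c8∈{6}] r1c8 has the single candidate 6 ⇒ r1c8=6.
Step 16. [r1c5∈{2}] r1c5 has the single candidate 2. So r1c5=2.
Step 17. [r3c9∈{1,2}] 1 has one home in col 9: r3c9 ⇒ r3c9=1.
Step 18. [r7c9∈{2,3}] 2 has one home in col 9: r7c9 ⇒ r7c9=2.
Step 19. [r2c7∈{4}] nothing but 4 survives at r2c7 ⇒ r2c7=4.
Step 20. [r5c1∈{4}] r5c1 is down to just 4, so r5c1=4.
Step 21. [r7c1∈{3}] r7c1's peers cover all but 3 ⇒ r7c1=3.
Step 22. [r5c2∈{5}] r5c2's peers cover all but 5. So r5c2=5.
Step 23. [r9c2∈{2}] nothing but 2 survives at r9c2, so r9c2=2.
Step 24. [r8c1∈{6}] nothing but 6 survives at r8c1, so r8c1=6.
Step 25. [r9c4∈{3}] r9c4 is down to just 3 ⇒ r9c4=3.
Step 26. [r7c3∈{4}] r7c3's peers cover all but 4, so r7c3=4.
Step 27. [r4c2∈{7}] r4c2 has the single candidate 7. So r4c2=7.
Step 28. [r4c1∈{2}] nothing but 2 survives at r4c1 ⇒ r4c1=2.
Step 29. [r5c7∈{1}] r5c7 is down to just 1, so r5c7=1.
Step 30. [r9c3∈{5}] r9c3's peers cover all but 5, so r9c3=5.
Step 31. [r8c4∈{2}] r8c4 is down to just 2 ⇒ r8c4=2.
Step 32. [r8c7∈{3}] r8c7 has the single candidate 3. So r8c7=3.
Step 33. [r3c7∈{2}] nothing but 2 survives at r3c7 ⇒ r3c7=2.
Step 34. [r3c6∈{7}] r3c6's peers cover all but 7. So r3c6=7.
Step 35. [r2c6∈{5}] r2c6 has the single candidate 5 ⇒ r2c6=5.
Step 36. [r6c7∈{5}] nothing but 5 survives at r6c7. So r6c7=5.
Step 37. [r4c5∈{1}] r4c5's peers cover all but 1, so r4c5=1.
Step 38. [r9c7∈{6}] r9c7 is down to just 6 ⇒ r9c7=6.
Step 39. [r3c5∈{6}] nothing but 6 survives at r3c5. So r3c5=6.
Step 40. [r9c8∈{8}] only 8 remains possible at r9c8, so r9c8=8.
Step 41. [r1c9∈{3}] nothing but 3 survives at r1c9. So r1c9=3.
Step 42. [r4c3∈{6}] r4c3's peers cover all but 6. So r4c3=6.
Step 43. [r3c4∈{4}] r3c4's peers cover all but 4, so r3c4=4.
Step 44. [r6c3∈{3}] nothing but 3 survives at r6c3. So r6c3=3.
Step 45. [r7c2∈{9}] r7c2 has the single candidate 9 ⇒ r7c2=9.
Step 46. [r6c1∈{8}] only 8 remains possible at r6c1. So r6c1=8.
Step 47. [r2c4∈{9}] only 9 remains possible at r2c4. So r2c4=9.
Step 48. [r1c3∈{7}] r1c3 has the single candidate 7 ⇒ r1c3=7.
Step 49. [r1c2∈{4}] r1c2 is down to just 4, so r1c2=4.

Answer: 5 4 7 1 2 8 9 6 3 / 1 6 2 9 3 5 4 7 8 / 9 3 8 4 6 7 2 5 1 / 2 7 6 5 1 3 8 9 4 / 4 5 9 6 8 2 1 3 7 / 8 1 3 7 9 4 5 2 6 / 3 9 4 8 5 6 7 1 2 / 6 8 1 2 7 9 3 4 5 / 7 2 5 3 4 1 6 8 9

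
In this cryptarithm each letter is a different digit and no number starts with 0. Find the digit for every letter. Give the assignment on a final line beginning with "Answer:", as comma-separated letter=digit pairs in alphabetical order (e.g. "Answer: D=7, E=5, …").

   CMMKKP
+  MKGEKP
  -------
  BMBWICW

Step 1. [col 1: P + P ≡ W (mod 10)] no forcing yet in column 1 (carry-in 0); W=0 is free and consistent — try it. So W=0.
Step 2. [col 1: P + P ≡ W (mod 10)] column 1 reads P+P+carry(0)=W with W=0; with digits 0 already taken and all letters distinct, the only value for P is 5 ⇒ P=5.
Step 3. [B] the sum has 7 digits but both addends have 6; that extra leading digit B is the final carry, namely 1, so B=1.
Step 4. [col 2: K + K ≡ C (mod 10)] no forcing yet in column 2 (carry-in 1); C=9 is free and consistent — try it. So C=9.
Step 5. [col 2: K + K ≡ C (mod 10)] from column 2 (C=9, carry-in 1, digits 0,1,5,9 already taken and all letters distinct): K must equal 4. So K=4.
Step 6. [col 3: K + E ≡ I (mod 10)] column 3 (K + E ≡ I (mod 10), carry-in 0) doesn't pin E yet; pick E=8 and continue ⇒ E=8.
Step 7. [col 3: K + E ≡ I (mod 10)] from column 3 (K=4, E=8, carry-in 0, digits 0,1,4,5,8,9 already taken and all letters distinct): I must equal 2 ⇒ I=2.
Step 8. [col 4: M + G ≡ W (mod 10)] no forcing yet in column 4 (carry-in 1); G=3 is free and consistent — try it, so G=3.
Step 9. [col 4: M + G ≡ W (mod 10)] from column 4 (G=3, W=0, carry-in 1, digits 0,1,2,3,4,5,8,9 already taken and all letters distinct): M must equal 6 ⇒ M=6.

Answer: B=1, C=9, E=8, G=3, I=2, K=4, M=6, P=5, W=0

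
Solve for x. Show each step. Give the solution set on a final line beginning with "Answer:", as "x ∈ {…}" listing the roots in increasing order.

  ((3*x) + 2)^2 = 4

Step 1. [((3*x) + 2)^2 = 4] LHS squared, RHS 4 ≥ 0: apply √ (±), so sqrt: (3*x) + 2 = 2 or -2.
Step 2. [(3*x) + 2 = 2 or -2] peel the +2: subtract 2 from each side ⇒ sub: 3*x = 0 or -4.
Step 3. [3*x = 0 or -4] 3·(inner) — divide through by 3, so div: x = 0 or -4/3.

Answer: x ∈ {-4/3, 0}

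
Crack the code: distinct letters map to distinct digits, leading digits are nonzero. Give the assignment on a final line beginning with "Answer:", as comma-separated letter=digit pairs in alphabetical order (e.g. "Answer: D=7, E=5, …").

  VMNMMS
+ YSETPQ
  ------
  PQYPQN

Step 1. [col 1: S + Q ≡ N (mod 10)] several values work for S in column 1 (S + Q ≡ N (mod 10), carry-in 0); try S=8, so S=8.
Step 2. [col 1: S + Q ≡ N (mod 10)] no forcing yet in column 1 (carry-in 0); N=2 is free and consistent — try it, so N=2.
Step 3. [col 1: S + Q ≡ N (mod 10)] column 1 reads S+Q+carry(0)=N with S=8, N=2; with digits 2,8 already taken and all letters distinct, the only value for Q is 4 ⇒ Q=4.
Step 4. [col 2: M + P ≡ Q (mod 10)] no forcing yet in column 2 (carry-in 1); P=7 is free and consistent — try it. So P=7.
Step 5. [col 2: M + P ≡ Q (mod 10)] in column 2 we have M+P≡Q with carry-in 1; given P=7, Q=4 and digits 2,4,7,8 already taken and all letters distinct, that pins M to 6. So M=6.
Step 6. [col 3: M + T ≡ P (mod 10)] from column 3 (M=6, P=7, carry-in 1, digits 2,4,6,7,8 already taken and all letters distinct): T must equal 0, so T=0.
Step 7. [col 4: N + E ≡ Y (mod 10)] no forcing yet in column 4 (carry-in 0); Y=5 is free and consistent — try it, so Y=5.
Step 8. [col 4: N + E ≡ Y (mod 10)] column 4: given N=2, Y=5, carry-in 0, and digits 0,2,4,5,6,7,8 already taken and all letters distinct, N+E≡Y (mod 10) forces E=3, so E=3.
Step 9. [col 6: V + Y ≡ P (mod 10)] from column 6 (Y=5, P=7, carry-in 1, digits 0,2,3,4,5,6,7,8 already taken and all letters distinct): V must equal 1, so V=1.

Answer: E=3, M=6, N=2, P=7, Q=4, S=8, T=0, V=1, Y=5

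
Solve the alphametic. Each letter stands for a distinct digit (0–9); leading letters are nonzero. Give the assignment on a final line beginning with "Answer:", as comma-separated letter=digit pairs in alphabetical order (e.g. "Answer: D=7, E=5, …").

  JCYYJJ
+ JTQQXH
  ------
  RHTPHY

Step 1. [col 1: J + H ≡ Y (mod 10)] no forcing yet in column 1 (carry-in 0); H=9 is free and consistent — try it. So H=9.
Step 2. [col 1: J + H ≡ Y (mod 10)] Y=2 is one option consistent with column 1 (J + H ≡ Y (mod 10), carry-in 0) — take it ⇒ Y=2.
Step 3. [col 1: J + H ≡ Y (mod 10)] in column 1 we have J+H≡Y with carry-in 0; given H=9, Y=2 and digits 2,9 already taken and all letters distinct, that pins J to 3. So J=3.
Step 4. [col 2: J + X ≡ H (mod 10)] from column 2 (J=3, H=9, carry-in 1, digits 2,3,9 already taken and all letters distinct): X must equal 5, so X=5.
Step 5. [col 3: Y + Q ≡ P (mod 10)] column 3 (Y + Q ≡ P (mod 10), carry-in 0) doesn't pin P yet; pick P=0 and continue ⇒ P=0.
Step 6. [col 3: Y + Q ≡ P (mod 10)] column 3: given Y=2, P=0, carry-in 0, and digits 0,2,3,5,9 already taken and all letters distinct, Y+Q≡P (mod 10) forces Q=8. So Q=8.
Step 7. [col 4: Y + Q ≡ T (mod 10)] column 4 reads Y+Q+carry(1)=T with Y=2, Q=8; with digits 0,2,3,5,8,9 already taken and all letters distinct, the only value for T is 1 ⇒ T=1.
Step 8. [col 5: C + T ≡ H (mod 10)] in column 5 we have C+T≡H with carry-in 1; given T=1, H=9 and digits 0,1,2,3,5,8,9 already taken and all letters distinct, that pins C to 7. So C=7.
Step 9. [col 6: J + J ≡ R (mod 10)] column 6: given J=3, carry-in 0, and digits 0,1,2,3,5,7,8,9 already taken and all letters distinct, J+J≡R (mod 10) forces R=6, so R=6.

Answer: C=7, H=9, J=3, P=0, Q=8, R=6, T=1, X=5, Y=2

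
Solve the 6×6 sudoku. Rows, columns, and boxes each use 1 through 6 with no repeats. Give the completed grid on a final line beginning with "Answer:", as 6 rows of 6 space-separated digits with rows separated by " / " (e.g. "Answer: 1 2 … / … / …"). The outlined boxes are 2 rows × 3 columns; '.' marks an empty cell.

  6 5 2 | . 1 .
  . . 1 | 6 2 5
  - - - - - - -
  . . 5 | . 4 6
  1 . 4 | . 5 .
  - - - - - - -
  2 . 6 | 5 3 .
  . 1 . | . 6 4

Step 1. [r3c1∈{3}] r3c1 is down to just 3, so r3c1=3.
Step 2. [r4c6∈{2,3}] 2 has one home in col 6: r4c6, so r4c6=2.
Step 3. [r5c2∈{4}] r5c2 is down to just 4 ⇒ r5c2=4.
Step 4. [r1c4∈{3,4}] in row 1, 4 fits only at r1c4 ⇒ r1c4=4.
Step 5. [r6c1∈{5}] r6c1 is down to just 5 ⇒ r6c1=5.
Step 6. [r3c2∈{2}] r3c2 is down to just 2, so r3c2=2.
Step 7. [r4c4∈{3}] only 3 remains possible at r4c4, so r4c4=3.
Step 8. [r6c3∈{3}] nothing but 3 survives at r6c3, so r6c3=3.
Step 9. [r4c2∈{6}] only 6 remains possible at r4c2. So r4c2=6.
Step 10. [r5c6∈{1}] r5c6 is down to just 1 ⇒ r5c6=1.
Step 11. [r3c4∈{1}] nothing but 1 survives at r3c4, so r3c4=1.
Step 12. [r1c6∈{3}] r1c6's peers cover all but 3 ⇒ r1c6=3.
Step 13. [r6c4∈{2}] r6c4 has the single candidate 2, so r6c4=2.
Step 14. [r2c1∈{4}] r2c1's peers cover all but 4, so r2c1=4.
Step 15. [r2c2∈{3}] r2c2 is down to just 3, so r2c2=3.

Answer: 6 5 2 4 1 3 / 4 3 1 6 2 5 / 3 2 5 1 4 6 / 1 6 4 3 5 2 / 2 4 6 5 3 1 / 5 1 3 2 6 4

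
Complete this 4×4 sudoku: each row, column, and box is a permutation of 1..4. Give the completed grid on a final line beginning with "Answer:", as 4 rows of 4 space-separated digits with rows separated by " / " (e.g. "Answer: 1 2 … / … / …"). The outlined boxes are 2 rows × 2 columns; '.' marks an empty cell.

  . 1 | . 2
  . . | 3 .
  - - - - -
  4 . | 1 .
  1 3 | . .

Step 1. [r1c3∈{4}] nothing but 4 survives at r1c3 ⇒ r1c3=4.
Step 2. [r2c2∈{2,4}] 4 has one home in row 2: r2c2 ⇒ r2c2=4.
Step 3. [r2c1∈{2}] nothing but 2 survives at r2c1 ⇒ r2c1=2.
Step 4. [r3c4∈{3}] r3c4 has the single candidate 3. So r3c4=3.
Step 5. [r4c4∈{4}] only 4 remains possible at r4c4. So r4c4=4.
Step 6. [r2c4∈{1}] r2c4's peers cover all but 1. So r2c4=1.
Step 7. [r3c2∈{2}] r3c2's peers cover all but 2, so r3c2=2.
Step 8. [r4c3∈{2}] nothing but 2 survives at r4c3 ⇒ r4c3=2.
Step 9. [r1c1∈{3}] r1c1 is down to just 3 ⇒ r1c1=3.

Answer: 3 1 4 2 / 2 4 3 1 / 4 2 1 3 / 1 3 2 4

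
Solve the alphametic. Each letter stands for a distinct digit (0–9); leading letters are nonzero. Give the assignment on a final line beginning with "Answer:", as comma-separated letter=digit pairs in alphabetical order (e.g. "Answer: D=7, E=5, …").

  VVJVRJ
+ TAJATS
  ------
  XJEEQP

Step 1. [col 1: J + S ≡ P (mod 10)] no forcing yet in column 1 (carry-in 0); P=6 is free and consistent — try it. So P=6.
Step 2. [col 1: J + S ≡ P (mod 10)] J=9 is one option consistent with column 1 (J + S ≡ P (mod 10), carry-in 0) — take it, so J=9.
Step 3. [col 1: J + S ≡ P (mod 10)] column 1 reads J+S+carry(0)=P with J=9, P=6; with digits 6,9 already taken and all letters distinct, the only value for S is 7, so S=7.
Step 4. [col 2: R + T ≡ Q (mod 10)] several values work for Q in column 2 (R + T ≡ Q (mod 10), carry-in 1); try Q=2, so Q=2.
Step 5. [col 2: R + T ≡ Q (mod 10)] no forcing yet in column 2 (carry-in 1); R=0 is free and consistent — try it ⇒ R=0.
Step 6. [col 2: R + T ≡ Q (mod 10)] from column 2 (R=0, Q=2, carry-in 1, digits 0,2,6,7,9 already taken and all letters distinct): T must equal 1, so T=1.
Step 7. [col 3: V + A ≡ E (mod 10)] column 3 (V + A ≡ E (mod 10), carry-in 0) doesn't pin A yet; pick A=5 and continue ⇒ A=5.
Step 8. [col 3: V + A ≡ E (mod 10)] E=8 is one option consistent with column 3 (V + A ≡ E (mod 10), carry-in 0) — take it. So E=8.
Step 9. [col 3: V + A ≡ E (mod 10)] column 3: given A=5, E=8, carry-in 0, and digits 0,1,2,5,6,7,8,9 already taken and all letters distinct, V+A≡E (mod 10) forces V=3. So V=3.
Step 10. [col 6: V + T ≡ X (mod 10)] column 6: given V=3, T=1, carry-in 0, and digits 0,1,2,3,5,6,7,8,9 already taken and all letters distinct, V+T≡X (mod 10) forces X=4. So X=4.

Answer: A=5, E=8, J=9, P=6, Q=2, R=0, S=7, T=1, V=3, X=4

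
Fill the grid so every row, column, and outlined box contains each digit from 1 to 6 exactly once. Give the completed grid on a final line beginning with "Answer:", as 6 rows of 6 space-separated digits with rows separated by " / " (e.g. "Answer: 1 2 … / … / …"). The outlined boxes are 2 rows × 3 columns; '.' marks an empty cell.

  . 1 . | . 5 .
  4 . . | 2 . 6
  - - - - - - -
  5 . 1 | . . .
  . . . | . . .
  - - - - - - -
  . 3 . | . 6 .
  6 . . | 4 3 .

Step 1. [r1c4∈{3}] r1c4 is down to just 3. So r1c4=3.
Step 2. [r6c6∈{1,2,5}] across row 6, 1 lands solely at r6c6, so r6c6=1.
Step 3. [r5c6∈{2,5}] in box 6, 2 fits only at r5c6 ⇒ r5c6=2.
Step 4. [r4c6∈{3,4,5}] across col 6, 5 lands solely at r4c6 ⇒ r4c6=5.
Step 5. [r4c1∈{2,3}] 3 has one home in col 1: r4c1 ⇒ r4c1=3.
Step 6. [r5c3∈{4,5}] across row 5, 4 lands solely at r5c3. So r5c3=4.
Step 7. [r3c4∈{6}] r3c4's peers cover all but 6, so r3c4=6.
Step 8. [r4c2∈{2,4,6}] 6 has one home in col 2: r4c2, so r4c2=6.
Step 9. [r4c3∈{2}] nothing but 2 survives at r4c3, so r4c3=2.
Step 10. [r4c5∈{1,4}] in row 4, 4 fits only at r4c5. So r4c5=4.
Step 11. [r2c2∈{5}] r2c2 is down to just 5, so r2c2=5.
Step 12. [r1c3∈{6}] r1c3 is down to just 6 ⇒ r1c3=6.
Step 13. [r3c5∈{2}] r3c5's peers cover all but 2 ⇒ r3c5=2.
Step 14. [r2c3∈{3}] r2c3 has the single candidate 3. So r2c3=3.
Step 15. [r2c5∈{1}] nothing but 1 survives at r2c5 ⇒ r2c5=1.
Step 16. [r6c2∈{2}] r6c2 has the single candidate 2 ⇒ r6c2=2.
Step 17. [r3c2∈{4}] r3c2 is down to just 4, so r3c2=4.
Step 18. [r1c6∈{4}] nothing but 4 survives at r1c6. So r1c6=4.
Step 19. [r3c6∈{3}] r3c6's peers cover all but 3 ⇒ r3c6=3.
Step 20. [r1c1∈{2}] r1c1's peers cover all but 2. So r1c1=2.
Step 21. [r5c1∈{1}] r5c1 has the single candidate 1, so r5c1=1.
Step 22. [r5c4∈{5}] nothing but 5 survives at r5c4, so r5c4=5.
Step 23. [r6c3∈{5}] only 5 remains possible at r6c3. So r6c3=5.
Step 24. [r4c4∈{1}] nothing but 1 survives at r4c4, so r4c4=1.

Answer: 2 1 6 3 5 4 / 4 5 3 2 1 6 / 5 4 1 6 2 3 / 3 6 2 1 4 5 / 1 3 4 5 6 2 / 6 2 5 4 3 1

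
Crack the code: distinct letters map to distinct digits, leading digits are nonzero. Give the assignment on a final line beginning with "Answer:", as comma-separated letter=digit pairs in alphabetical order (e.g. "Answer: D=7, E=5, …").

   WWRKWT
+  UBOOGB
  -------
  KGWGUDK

Step 1. [col 1: T + B ≡ K (mod 10)] B=9 is one option consistent with column 1 (T + B ≡ K (mod 10), carry-in 0) — take it ⇒ B=9.
Step 2. [col 1: T + B ≡ K (mod 10)] T=2 is one option consistent with column 1 (T + B ≡ K (mod 10), carry-in 0) — take it, so T=2.
Step 3. [col 1: T + B ≡ K (mod 10)] column 1: given T=2, B=9, carry-in 0, and digits 2,9 already taken and all letters distinct, T+B≡K (mod 10) forces K=1. So K=1.
Step 4. [col 2: W + G ≡ D (mod 10)] column 2 (W + G ≡ D (mod 10), carry-in 1) doesn't pin D yet; pick D=6 and continue. So D=6.
Step 5. [col 2: W + G ≡ D (mod 10)] column 2 (W + G ≡ D (mod 10), carry-in 1) doesn't pin G yet; pick G=0 and continue, so G=0.
Step 6. [col 2: W + G ≡ D (mod 10)] from column 2 (G=0, D=6, carry-in 1, digits 0,1,2,6,9 already taken and all letters distinct): W must equal 5, so W=5.
Step 7. [col 3: K + O ≡ U (mod 10)] no forcing yet in column 3 (carry-in 0); O=3 is free and consistent — try it. So O=3.
Step 8. [col 3: K + O ≡ U (mod 10)] column 3: given K=1, O=3, carry-in 0, and digits 0,1,2,3,5,6,9 already taken and all letters distinct, K+O≡U (mod 10) forces U=4. So U=4.
Step 9. [col 4: R + O ≡ G (mod 10)] column 4 reads R+O+carry(0)=G with O=3, G=0; with digits 0,1,2,3,4,5,6,9 already taken and all letters distinct, the only value for R is 7. So R=7.

Answer: B=9, D=6, G=0, K=1, O=3, R=7, T=2, U=4, W=5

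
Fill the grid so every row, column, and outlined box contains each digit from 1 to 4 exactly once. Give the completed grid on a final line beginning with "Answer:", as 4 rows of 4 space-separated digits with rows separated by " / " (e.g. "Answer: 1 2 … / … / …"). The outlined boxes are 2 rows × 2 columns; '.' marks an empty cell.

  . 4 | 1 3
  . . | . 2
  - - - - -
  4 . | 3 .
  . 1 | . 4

Step 1. [r4c1∈{2,3}] 3 has one home in row 4: r4c1 ⇒ r4c1=3.
Step 2. [r2c1∈{1}] r2c1 is down to just 1. So r2c1=1.
Step 3. [r3c4∈{1}] r3c4 is down to just 1. So r3c4=1.
Step 4. [r1c1∈{2}] r1c1 is down to just 2 ⇒ r1c1=2.
Step 5. [r3c2∈{2}] r3c2 has the single candidate 2, so r3c2=2.
Step 6. [r2c3∈{4}] nothing but 4 survives at r2c3. So r2c3=4.
Step 7. [r2c2∈{3}] nothing but 3 survives at r2c2 ⇒ r2c2=3.
Step 8. [r4c3∈{2}] r4c3 is down to just 2, so r4c3=2.

Answer: 2 4 1 3 / 1 3 4 2 / 4 2 3 1 / 3 1 2 4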